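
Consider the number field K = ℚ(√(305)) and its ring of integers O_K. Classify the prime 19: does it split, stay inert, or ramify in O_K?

305 mod 4 = 1, hence disc K = 305 and O_K = ℤ[(1+√305)/2].
Since gcd(19, 305) = 1 the prime 19 does not ramify.
Compute (305/19) via Euler: 1^((19-1)/2) mod 19 = 1, so (305/19) = 1.
d is a quadratic residue mod p, hence 19 splits in O_K.

split — (19) = 𝔭₁𝔭₂ with 𝔭₁ ≠ 𝔭₂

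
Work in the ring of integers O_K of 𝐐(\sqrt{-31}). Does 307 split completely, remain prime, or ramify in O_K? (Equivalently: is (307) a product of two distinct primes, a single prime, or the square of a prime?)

d = -31 ≡ 1 (mod 4), so O_K = ℤ[(1+√-31)/2] and disc(K) = d = -31.
disc(K) = -31 is not divisible by 307; 307 is unramified.
Legendre symbol by Euler's criterion: (-31/307) ≡ (-31)^153 ≡ 1 (mod 307), i.e. (-31/307) = 1.
(-31/307) = 1, so 307 splits.

split — (307) = 𝔭₁𝔭₂ with 𝔭₁ ≠ 𝔭₂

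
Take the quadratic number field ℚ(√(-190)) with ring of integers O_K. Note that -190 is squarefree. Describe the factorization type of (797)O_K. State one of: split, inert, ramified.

-190 mod 4 = 2, hence disc K = 4·(-190) = -760 and O_K = ℤ[√-190].
Since gcd(797, -760) = 1 the prime 797 does not ramify.
Compute (-190/797) via Euler: 607^((797-1)/2) mod 797 = 796, so (-190/797) = -1.
Legendre symbol -1 ⇒ 797 is inert.

remains prime (inert)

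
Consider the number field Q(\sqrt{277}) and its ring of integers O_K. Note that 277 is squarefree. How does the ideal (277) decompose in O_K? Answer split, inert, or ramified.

ramifies in O_K

Since 277 ≡ 1 mod 4, the ring of integers is ℤ[(1+√277)/2] with discriminant 277.
Ramification test: 277 | 277. The prime 277 ramifies in K.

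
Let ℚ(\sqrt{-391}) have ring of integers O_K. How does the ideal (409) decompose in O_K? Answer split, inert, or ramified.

d = -391 ≡ 1 (mod 4), so O_K = ℤ[(1+√-391)/2] and disc(K) = d = -391.
disc(K) = -391 is not divisible by 409; 409 is unramified.
(-391/409) = 18^204 mod 409 = 1, giving Legendre symbol 1.
d is a quadratic residue mod p, hence 409 splits in O_K.

split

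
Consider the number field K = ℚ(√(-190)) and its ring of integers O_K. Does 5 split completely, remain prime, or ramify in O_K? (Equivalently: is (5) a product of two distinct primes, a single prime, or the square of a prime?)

ramified — (5) = 𝔭²

Since -190 ≢ 1 mod 4, the ring of integers is ℤ[√-190] with discriminant 4·(-190) = -760.
5 divides disc(K) = -760, so 5 ramifies.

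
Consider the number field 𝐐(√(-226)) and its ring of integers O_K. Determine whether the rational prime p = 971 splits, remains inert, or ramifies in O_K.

971 remains inert

Since -226 ≢ 1 mod 4, the ring of integers is ℤ[√-226] with discriminant 4·(-226) = -904.
971 ∤ -904, so 971 is unramified.
Compute (-226/971) via Euler: 745^((971-1)/2) mod 971 = 970, so (-226/971) = -1.
(-226/971) = -1, so 971 is inert.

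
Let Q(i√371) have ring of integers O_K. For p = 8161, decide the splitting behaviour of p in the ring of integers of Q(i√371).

8161 remains inert

-371 mod 4 = 1, hence disc K = -371 and O_K = ℤ[(1+√-371)/2].
Since gcd(8161, -371) = 1 the prime 8161 does not ramify.
Legendre symbol by Euler's criterion: (-371/8161) ≡ (-371)^4080 ≡ 8160 (mod 8161), i.e. (-371/8161) = -1.
(-371/8161) = -1, so 8161 is inert.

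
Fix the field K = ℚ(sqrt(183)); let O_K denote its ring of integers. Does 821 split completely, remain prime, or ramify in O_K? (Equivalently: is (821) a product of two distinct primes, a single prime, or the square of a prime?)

split

183 mod 4 = 3, hence disc K = 4·183 = 732 and O_K = ℤ[√183].
disc(K) = 732 is not divisible by 821; 821 is unramified.
(183/821) = 183^410 mod 821 = 1, giving Legendre symbol 1.
d is a quadratic residue mod p, hence 821 splits in O_K.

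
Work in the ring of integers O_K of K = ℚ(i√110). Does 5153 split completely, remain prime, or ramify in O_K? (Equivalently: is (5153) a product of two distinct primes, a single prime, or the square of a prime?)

d = -110 ≡ 2 (mod 4), so O_K = ℤ[√-110] and disc(K) = 4d = -440.
disc(K) = -440 is not divisible by 5153; 5153 is unramified.
Compute (-110/5153) via Euler: 5043^((5153-1)/2) mod 5153 = 5152, so (-110/5153) = -1.
d is a non-residue mod p, hence 5153 remains inert in O_K.

remains prime (inert)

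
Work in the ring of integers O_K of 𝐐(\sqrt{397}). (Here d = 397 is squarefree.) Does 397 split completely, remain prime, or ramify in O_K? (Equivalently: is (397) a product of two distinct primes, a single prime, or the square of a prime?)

ramified

d = 397 ≡ 1 (mod 4), so O_K = ℤ[(1+√397)/2] and disc(K) = d = 397.
disc(K) = 397 = 397·1, so p = 397 is ramified.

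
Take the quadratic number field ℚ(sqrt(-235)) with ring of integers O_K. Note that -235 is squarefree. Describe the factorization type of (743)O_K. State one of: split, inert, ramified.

splits completely

d = -235 ≡ 1 (mod 4), so O_K = ℤ[(1+√-235)/2] and disc(K) = d = -235.
Since gcd(743, -235) = 1 the prime 743 does not ramify.
(-235/743) = 508^371 mod 743 = 1, giving Legendre symbol 1.
(-235/743) = 1, so 743 splits.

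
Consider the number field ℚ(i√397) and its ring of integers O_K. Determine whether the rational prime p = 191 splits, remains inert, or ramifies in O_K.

-397 mod 4 = 3, hence disc K = 4·(-397) = -1588 and O_K = ℤ[√-397].
191 ∤ -1588, so 191 is unramified.
(-397/191) = 176^95 mod 191 = 190, giving Legendre symbol -1.
(-397/191) = -1, so 191 is inert.

inert — (191) stays prime in O_K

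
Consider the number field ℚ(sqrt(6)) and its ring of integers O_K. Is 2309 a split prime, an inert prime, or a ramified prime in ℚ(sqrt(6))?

d = 6 ≡ 2 (mod 4), so O_K = ℤ[√6] and disc(K) = 4d = 24.
disc(K) = 24 is not divisible by 2309; 2309 is unramified.
(6/2309) = 6^1154 mod 2309 = 1, giving Legendre symbol 1.
Legendre symbol 1 ⇒ 2309 is split.

p splits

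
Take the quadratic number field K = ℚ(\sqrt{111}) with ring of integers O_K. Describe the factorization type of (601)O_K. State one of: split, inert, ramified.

601 splits in O_K

d = 111 ≡ 3 (mod 4), so O_K = ℤ[√111] and disc(K) = 4d = 444.
Since gcd(601, 444) = 1 the prime 601 does not ramify.
Compute (111/601) via Euler: 111^((601-1)/2) mod 601 = 1, so (111/601) = 1.
Legendre symbol 1 ⇒ 601 is split.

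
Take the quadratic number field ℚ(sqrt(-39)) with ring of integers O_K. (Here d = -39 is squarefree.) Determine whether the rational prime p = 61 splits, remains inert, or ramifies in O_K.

-39 mod 4 = 1, hence disc K = -39 and O_K = ℤ[(1+√-39)/2].
disc(K) = -39 is not divisible by 61; 61 is unramified.
Euler's criterion: (-39)^30 mod 61 = 1. Thus (-39|61) = 1.
Legendre symbol 1 ⇒ 61 is split.

split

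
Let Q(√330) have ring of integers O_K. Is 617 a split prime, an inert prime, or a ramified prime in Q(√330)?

d = 330 ≡ 2 (mod 4), so O_K = ℤ[√330] and disc(K) = 4d = 1320.
617 ∤ 1320, so 617 is unramified.
Compute (330/617) via Euler: 330^((617-1)/2) mod 617 = 1, so (330/617) = 1.
Legendre symbol 1 ⇒ 617 is split.

p splits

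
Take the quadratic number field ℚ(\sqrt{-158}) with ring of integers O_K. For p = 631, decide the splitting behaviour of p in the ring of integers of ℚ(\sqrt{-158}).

Since -158 ≢ 1 mod 4, the ring of integers is ℤ[√-158] with discriminant 4·(-158) = -632.
Since gcd(631, -632) = 1 the prime 631 does not ramify.
Legendre symbol by Euler's criterion: (-158/631) ≡ (-158)^315 ≡ 630 (mod 631), i.e. (-158/631) = -1.
Legendre symbol -1 ⇒ 631 is inert.

inert — (631) stays prime in O_K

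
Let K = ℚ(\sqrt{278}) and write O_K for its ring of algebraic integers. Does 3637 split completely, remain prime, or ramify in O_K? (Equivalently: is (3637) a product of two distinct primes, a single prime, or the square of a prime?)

split — (3637) = 𝔭₁𝔭₂ with 𝔭₁ ≠ 𝔭₂

Since 278 ≢ 1 mod 4, the ring of integers is ℤ[√278] with discriminant 4·278 = 1112.
Since gcd(3637, 1112) = 1 the prime 3637 does not ramify.
Legendre symbol by Euler's criterion: (278/3637) ≡ 278^1818 ≡ 1 (mod 3637), i.e. (278/3637) = 1.
Legendre symbol 1 ⇒ 3637 is split.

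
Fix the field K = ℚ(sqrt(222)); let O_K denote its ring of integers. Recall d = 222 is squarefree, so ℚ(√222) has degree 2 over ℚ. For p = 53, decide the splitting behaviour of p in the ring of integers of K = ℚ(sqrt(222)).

d = 222 ≡ 2 (mod 4), so O_K = ℤ[√222] and disc(K) = 4d = 888.
disc(K) = 888 is not divisible by 53; 53 is unramified.
Compute (222/53) via Euler: 10^((53-1)/2) mod 53 = 1, so (222/53) = 1.
d is a quadratic residue mod p, hence 53 splits in O_K.

split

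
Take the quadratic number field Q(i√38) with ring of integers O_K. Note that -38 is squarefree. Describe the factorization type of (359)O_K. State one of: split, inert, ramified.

splits completely

-38 mod 4 = 2, hence disc K = 4·(-38) = -152 and O_K = ℤ[√-38].
disc(K) = -152 is not divisible by 359; 359 is unramified.
Euler's criterion: (-38)^179 mod 359 = 1. Thus (-38|359) = 1.
(-38/359) = 1, so 359 splits.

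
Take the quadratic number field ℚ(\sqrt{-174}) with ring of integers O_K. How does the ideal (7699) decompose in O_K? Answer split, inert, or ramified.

splits completely

Since -174 ≢ 1 mod 4, the ring of integers is ℤ[√-174] with discriminant 4·(-174) = -696.
Since gcd(7699, -696) = 1 the prime 7699 does not ramify.
(-174/7699) = 7525^3849 mod 7699 = 1, giving Legendre symbol 1.
Legendre symbol 1 ⇒ 7699 is split.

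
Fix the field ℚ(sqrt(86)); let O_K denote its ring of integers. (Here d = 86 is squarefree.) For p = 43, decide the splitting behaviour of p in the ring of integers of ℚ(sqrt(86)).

p ramifies

d = 86 ≡ 2 (mod 4), so O_K = ℤ[√86] and disc(K) = 4d = 344.
Ramification test: 43 | 344. The prime 43 ramifies in K.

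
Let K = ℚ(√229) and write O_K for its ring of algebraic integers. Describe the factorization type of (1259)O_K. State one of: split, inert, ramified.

Since 229 ≡ 1 mod 4, the ring of integers is ℤ[(1+√229)/2] with discriminant 229.
disc(K) = 229 is not divisible by 1259; 1259 is unramified.
Euler's criterion: 229^629 mod 1259 = 1258. Thus (229|1259) = -1.
Legendre symbol -1 ⇒ 1259 is inert.

inert — (1259) stays prime in O_K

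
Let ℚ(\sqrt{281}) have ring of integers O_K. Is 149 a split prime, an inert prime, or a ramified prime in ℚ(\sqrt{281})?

split — (149) = 𝔭₁𝔭₂ with 𝔭₁ ≠ 𝔭₂

Since 281 ≡ 1 mod 4, the ring of integers is ℤ[(1+√281)/2] with discriminant 281.
disc(K) = 281 is not divisible by 149; 149 is unramified.
(281/149) = 132^74 mod 149 = 1, giving Legendre symbol 1.
Legendre symbol 1 ⇒ 149 is split.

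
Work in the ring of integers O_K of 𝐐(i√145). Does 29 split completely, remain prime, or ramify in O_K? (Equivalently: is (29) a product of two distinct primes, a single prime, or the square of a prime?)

29 is ramified

-145 mod 4 = 3, hence disc K = 4·(-145) = -580 and O_K = ℤ[√-145].
29 divides disc(K) = -580, so 29 ramifies.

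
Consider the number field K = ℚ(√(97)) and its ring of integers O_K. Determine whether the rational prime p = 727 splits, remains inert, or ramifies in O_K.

p splits

Since 97 ≡ 1 mod 4, the ring of integers is ℤ[(1+√97)/2] with discriminant 97.
727 ∤ 97, so 727 is unramified.
Compute (97/727) via Euler: 97^((727-1)/2) mod 727 = 1, so (97/727) = 1.
Legendre symbol 1 ⇒ 727 is split.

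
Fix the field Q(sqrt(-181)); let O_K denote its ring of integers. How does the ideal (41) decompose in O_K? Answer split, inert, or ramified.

p is inert

Since -181 ≢ 1 mod 4, the ring of integers is ℤ[√-181] with discriminant 4·(-181) = -724.
disc(K) = -724 is not divisible by 41; 41 is unramified.
Euler's criterion: (-181)^20 mod 41 = 40. Thus (-181|41) = -1.
d is a non-residue mod p, hence 41 remains inert in O_K.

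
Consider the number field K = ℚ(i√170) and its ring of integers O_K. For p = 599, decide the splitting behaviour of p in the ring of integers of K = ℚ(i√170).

Since -170 ≢ 1 mod 4, the ring of integers is ℤ[√-170] with discriminant 4·(-170) = -680.
disc(K) = -680 is not divisible by 599; 599 is unramified.
Compute (-170/599) via Euler: 429^((599-1)/2) mod 599 = 598, so (-170/599) = -1.
(-170/599) = -1, so 599 is inert.

inert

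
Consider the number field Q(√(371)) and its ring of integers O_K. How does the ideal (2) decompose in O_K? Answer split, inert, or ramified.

p ramifies

d = 371 ≡ 3 (mod 4), so O_K = ℤ[√371] and disc(K) = 4d = 1484.
disc(K) = 1484 = 2·742, so p = 2 is ramified.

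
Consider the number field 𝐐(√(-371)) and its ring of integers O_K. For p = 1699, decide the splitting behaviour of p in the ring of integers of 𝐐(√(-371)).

p splits

Since -371 ≡ 1 mod 4, the ring of integers is ℤ[(1+√-371)/2] with discriminant -371.
1699 ∤ -371, so 1699 is unramified.
Legendre symbol by Euler's criterion: (-371/1699) ≡ (-371)^849 ≡ 1 (mod 1699), i.e. (-371/1699) = 1.
(-371/1699) = 1, so 1699 splits.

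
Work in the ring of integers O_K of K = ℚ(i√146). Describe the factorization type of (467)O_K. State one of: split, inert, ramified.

d = -146 ≡ 2 (mod 4), so O_K = ℤ[√-146] and disc(K) = 4d = -584.
Since gcd(467, -584) = 1 the prime 467 does not ramify.
Compute (-146/467) via Euler: 321^((467-1)/2) mod 467 = 466, so (-146/467) = -1.
Legendre symbol -1 ⇒ 467 is inert.

remains prime (inert)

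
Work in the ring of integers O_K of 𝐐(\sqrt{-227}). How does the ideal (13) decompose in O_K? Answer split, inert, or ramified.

d = -227 ≡ 1 (mod 4), so O_K = ℤ[(1+√-227)/2] and disc(K) = d = -227.
13 ∤ -227, so 13 is unramified.
Legendre symbol by Euler's criterion: (-227/13) ≡ (-227)^6 ≡ 12 (mod 13), i.e. (-227/13) = -1.
d is a non-residue mod p, hence 13 remains inert in O_K.

13 remains inert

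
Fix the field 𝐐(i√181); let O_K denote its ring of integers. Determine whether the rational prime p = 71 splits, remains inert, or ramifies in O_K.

Since -181 ≢ 1 mod 4, the ring of integers is ℤ[√-181] with discriminant 4·(-181) = -724.
Since gcd(71, -724) = 1 the prime 71 does not ramify.
(-181/71) = 32^35 mod 71 = 1, giving Legendre symbol 1.
(-181/71) = 1, so 71 splits.

split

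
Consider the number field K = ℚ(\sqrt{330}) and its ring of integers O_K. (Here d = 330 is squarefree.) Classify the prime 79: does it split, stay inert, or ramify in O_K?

d = 330 ≡ 2 (mod 4), so O_K = ℤ[√330] and disc(K) = 4d = 1320.
79 ∤ 1320, so 79 is unramified.
Legendre symbol by Euler's criterion: (330/79) ≡ 330^39 ≡ 78 (mod 79), i.e. (330/79) = -1.
(330/79) = -1, so 79 is inert.

inert — (79) stays prime in O_K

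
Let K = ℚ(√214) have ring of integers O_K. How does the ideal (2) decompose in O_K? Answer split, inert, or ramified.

d = 214 ≡ 2 (mod 4), so O_K = ℤ[√214] and disc(K) = 4d = 856.
disc(K) = 856 = 2·428, so p = 2 is ramified.

ramified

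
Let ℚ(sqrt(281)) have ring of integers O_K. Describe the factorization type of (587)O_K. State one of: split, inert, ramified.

281 mod 4 = 1, hence disc K = 281 and O_K = ℤ[(1+√281)/2].
Since gcd(587, 281) = 1 the prime 587 does not ramify.
Euler's criterion: 281^293 mod 587 = 1. Thus (281|587) = 1.
Legendre symbol 1 ⇒ 587 is split.

587 splits in O_K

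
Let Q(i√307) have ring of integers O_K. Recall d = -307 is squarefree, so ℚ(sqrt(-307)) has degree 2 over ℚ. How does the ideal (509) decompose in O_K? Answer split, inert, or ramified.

remains prime (inert)

d = -307 ≡ 1 (mod 4), so O_K = ℤ[(1+√-307)/2] and disc(K) = d = -307.
disc(K) = -307 is not divisible by 509; 509 is unramified.
Legendre symbol by Euler's criterion: (-307/509) ≡ (-307)^254 ≡ 508 (mod 509), i.e. (-307/509) = -1.
Legendre symbol -1 ⇒ 509 is inert.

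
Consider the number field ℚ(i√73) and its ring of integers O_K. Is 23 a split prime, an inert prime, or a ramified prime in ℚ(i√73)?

d = -73 ≡ 3 (mod 4), so O_K = ℤ[√-73] and disc(K) = 4d = -292.
23 ∤ -292, so 23 is unramified.
(-73/23) = 19^11 mod 23 = 22, giving Legendre symbol -1.
d is a non-residue mod p, hence 23 remains inert in O_K.

23 remains inert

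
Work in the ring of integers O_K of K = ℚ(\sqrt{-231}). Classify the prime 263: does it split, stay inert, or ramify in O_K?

-231 mod 4 = 1, hence disc K = -231 and O_K = ℤ[(1+√-231)/2].
Since gcd(263, -231) = 1 the prime 263 does not ramify.
Euler's criterion: (-231)^131 mod 263 = 1. Thus (-231|263) = 1.
Legendre symbol 1 ⇒ 263 is split.

splits completely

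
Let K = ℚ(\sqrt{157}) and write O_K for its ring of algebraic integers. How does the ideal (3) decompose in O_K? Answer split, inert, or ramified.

3 splits in O_K

Since 157 ≡ 1 mod 4, the ring of integers is ℤ[(1+√157)/2] with discriminant 157.
Since gcd(3, 157) = 1 the prime 3 does not ramify.
Legendre symbol by Euler's criterion: (157/3) ≡ 157^1 ≡ 1 (mod 3), i.e. (157/3) = 1.
(157/3) = 1, so 3 splits.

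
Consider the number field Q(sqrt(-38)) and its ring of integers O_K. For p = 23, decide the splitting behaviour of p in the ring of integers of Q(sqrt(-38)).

d = -38 ≡ 2 (mod 4), so O_K = ℤ[√-38] and disc(K) = 4d = -152.
Since gcd(23, -152) = 1 the prime 23 does not ramify.
(-38/23) = 8^11 mod 23 = 1, giving Legendre symbol 1.
d is a quadratic residue mod p, hence 23 splits in O_K.

23 splits in O_K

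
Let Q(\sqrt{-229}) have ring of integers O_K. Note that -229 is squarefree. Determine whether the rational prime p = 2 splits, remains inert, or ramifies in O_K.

Since -229 ≢ 1 mod 4, the ring of integers is ℤ[√-229] with discriminant 4·(-229) = -916.
disc(K) = -916 = 2·(-458), so p = 2 is ramified.

ramifies in O_K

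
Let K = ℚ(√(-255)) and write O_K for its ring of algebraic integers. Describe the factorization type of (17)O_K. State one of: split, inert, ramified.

Since -255 ≡ 1 mod 4, the ring of integers is ℤ[(1+√-255)/2] with discriminant -255.
Ramification test: 17 | -255. The prime 17 ramifies in K.

ramified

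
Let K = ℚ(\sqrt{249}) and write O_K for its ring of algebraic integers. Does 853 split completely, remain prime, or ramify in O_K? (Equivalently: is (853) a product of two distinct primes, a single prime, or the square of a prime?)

split

249 mod 4 = 1, hence disc K = 249 and O_K = ℤ[(1+√249)/2].
Since gcd(853, 249) = 1 the prime 853 does not ramify.
Legendre symbol by Euler's criterion: (249/853) ≡ 249^426 ≡ 1 (mod 853), i.e. (249/853) = 1.
(249/853) = 1, so 853 splits.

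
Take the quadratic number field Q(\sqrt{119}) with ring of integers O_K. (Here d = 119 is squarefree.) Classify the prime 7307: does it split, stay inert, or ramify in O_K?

inert — (7307) stays prime in O_K

119 mod 4 = 3, hence disc K = 4·119 = 476 and O_K = ℤ[√119].
7307 ∤ 476, so 7307 is unramified.
(119/7307) = 119^3653 mod 7307 = 7306, giving Legendre symbol -1.
d is a non-residue mod p, hence 7307 remains inert in O_K.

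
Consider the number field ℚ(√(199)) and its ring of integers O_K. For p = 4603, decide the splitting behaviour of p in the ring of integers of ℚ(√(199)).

4603 remains inert

d = 199 ≡ 3 (mod 4), so O_K = ℤ[√199] and disc(K) = 4d = 796.
disc(K) = 796 is not divisible by 4603; 4603 is unramified.
Compute (199/4603) via Euler: 199^((4603-1)/2) mod 4603 = 4602, so (199/4603) = -1.
Legendre symbol -1 ⇒ 4603 is inert.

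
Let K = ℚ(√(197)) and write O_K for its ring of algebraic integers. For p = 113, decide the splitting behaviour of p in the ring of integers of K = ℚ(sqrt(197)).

113 remains inert

Since 197 ≡ 1 mod 4, the ring of integers is ℤ[(1+√197)/2] with discriminant 197.
113 ∤ 197, so 113 is unramified.
Compute (197/113) via Euler: 84^((113-1)/2) mod 113 = 112, so (197/113) = -1.
d is a non-residue mod p, hence 113 remains inert in O_K.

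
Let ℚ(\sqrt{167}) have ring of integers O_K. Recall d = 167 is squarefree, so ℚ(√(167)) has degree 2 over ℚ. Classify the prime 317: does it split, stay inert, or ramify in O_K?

167 mod 4 = 3, hence disc K = 4·167 = 668 and O_K = ℤ[√167].
317 ∤ 668, so 317 is unramified.
(167/317) = 167^158 mod 317 = 1, giving Legendre symbol 1.
(167/317) = 1, so 317 splits.

split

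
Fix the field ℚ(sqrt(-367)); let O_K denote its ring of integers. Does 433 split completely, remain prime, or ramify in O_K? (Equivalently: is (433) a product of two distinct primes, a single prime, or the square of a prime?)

d = -367 ≡ 1 (mod 4), so O_K = ℤ[(1+√-367)/2] and disc(K) = d = -367.
433 ∤ -367, so 433 is unramified.
Compute (-367/433) via Euler: 66^((433-1)/2) mod 433 = 1, so (-367/433) = 1.
d is a quadratic residue mod p, hence 433 splits in O_K.

433 splits in O_K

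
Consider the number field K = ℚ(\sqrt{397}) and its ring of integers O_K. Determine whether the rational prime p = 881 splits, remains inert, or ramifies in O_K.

d = 397 ≡ 1 (mod 4), so O_K = ℤ[(1+√397)/2] and disc(K) = d = 397.
881 ∤ 397, so 881 is unramified.
Compute (397/881) via Euler: 397^((881-1)/2) mod 881 = 1, so (397/881) = 1.
(397/881) = 1, so 881 splits.

split — (881) = 𝔭₁𝔭₂ with 𝔭₁ ≠ 𝔭₂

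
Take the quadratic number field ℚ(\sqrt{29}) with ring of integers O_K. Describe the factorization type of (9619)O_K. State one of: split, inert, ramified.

split

Since 29 ≡ 1 mod 4, the ring of integers is ℤ[(1+√29)/2] with discriminant 29.
Since gcd(9619, 29) = 1 the prime 9619 does not ramify.
Euler's criterion: 29^4809 mod 9619 = 1. Thus (29|9619) = 1.
(29/9619) = 1, so 9619 splits.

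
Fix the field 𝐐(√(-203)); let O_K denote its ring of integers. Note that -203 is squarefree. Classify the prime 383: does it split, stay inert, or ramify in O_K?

d = -203 ≡ 1 (mod 4), so O_K = ℤ[(1+√-203)/2] and disc(K) = d = -203.
Since gcd(383, -203) = 1 the prime 383 does not ramify.
Compute (-203/383) via Euler: 180^((383-1)/2) mod 383 = 382, so (-203/383) = -1.
(-203/383) = -1, so 383 is inert.

inert — (383) stays prime in O_K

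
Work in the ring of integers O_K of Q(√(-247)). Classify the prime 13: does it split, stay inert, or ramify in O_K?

d = -247 ≡ 1 (mod 4), so O_K = ℤ[(1+√-247)/2] and disc(K) = d = -247.
Ramification test: 13 | -247. The prime 13 ramifies in K.

ramified — (13) = 𝔭²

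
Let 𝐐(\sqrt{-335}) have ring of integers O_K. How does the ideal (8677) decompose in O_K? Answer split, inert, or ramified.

split — (8677) = 𝔭₁𝔭₂ with 𝔭₁ ≠ 𝔭₂

-335 mod 4 = 1, hence disc K = -335 and O_K = ℤ[(1+√-335)/2].
Since gcd(8677, -335) = 1 the prime 8677 does not ramify.
Compute (-335/8677) via Euler: 8342^((8677-1)/2) mod 8677 = 1, so (-335/8677) = 1.
d is a quadratic residue mod p, hence 8677 splits in O_K.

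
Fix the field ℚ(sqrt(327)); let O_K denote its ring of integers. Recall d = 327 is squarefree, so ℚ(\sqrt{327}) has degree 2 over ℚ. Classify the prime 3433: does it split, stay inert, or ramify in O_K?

327 mod 4 = 3, hence disc K = 4·327 = 1308 and O_K = ℤ[√327].
Since gcd(3433, 1308) = 1 the prime 3433 does not ramify.
Compute (327/3433) via Euler: 327^((3433-1)/2) mod 3433 = 3432, so (327/3433) = -1.
(327/3433) = -1, so 3433 is inert.

inert — (3433) stays prime in O_K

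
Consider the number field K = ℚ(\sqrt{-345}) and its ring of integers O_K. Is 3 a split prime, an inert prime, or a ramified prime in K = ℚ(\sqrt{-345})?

ramified

d = -345 ≡ 3 (mod 4), so O_K = ℤ[√-345] and disc(K) = 4d = -1380.
3 divides disc(K) = -1380, so 3 ramifies.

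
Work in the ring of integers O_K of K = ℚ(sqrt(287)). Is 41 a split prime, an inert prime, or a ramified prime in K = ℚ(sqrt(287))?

ramifies in O_K

Since 287 ≢ 1 mod 4, the ring of integers is ℤ[√287] with discriminant 4·287 = 1148.
Ramification test: 41 | 1148. The prime 41 ramifies in K.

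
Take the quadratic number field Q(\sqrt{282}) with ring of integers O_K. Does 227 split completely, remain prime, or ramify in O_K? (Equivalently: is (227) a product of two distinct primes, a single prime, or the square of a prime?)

Since 282 ≢ 1 mod 4, the ring of integers is ℤ[√282] with discriminant 4·282 = 1128.
227 ∤ 1128, so 227 is unramified.
(282/227) = 55^113 mod 227 = 226, giving Legendre symbol -1.
d is a non-residue mod p, hence 227 remains inert in O_K.

inert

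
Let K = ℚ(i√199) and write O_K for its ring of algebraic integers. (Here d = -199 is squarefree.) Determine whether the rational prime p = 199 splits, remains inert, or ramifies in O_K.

ramified — (199) = 𝔭²

-199 mod 4 = 1, hence disc K = -199 and O_K = ℤ[(1+√-199)/2].
Ramification test: 199 | -199. The prime 199 ramifies in K.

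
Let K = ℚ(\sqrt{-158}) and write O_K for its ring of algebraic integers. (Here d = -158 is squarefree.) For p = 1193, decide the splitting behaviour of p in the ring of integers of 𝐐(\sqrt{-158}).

splits completely

-158 mod 4 = 2, hence disc K = 4·(-158) = -632 and O_K = ℤ[√-158].
disc(K) = -632 is not divisible by 1193; 1193 is unramified.
(-158/1193) = 1035^596 mod 1193 = 1, giving Legendre symbol 1.
(-158/1193) = 1, so 1193 splits.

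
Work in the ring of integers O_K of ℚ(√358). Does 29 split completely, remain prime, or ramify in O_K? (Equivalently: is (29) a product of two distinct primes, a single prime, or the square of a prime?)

358 mod 4 = 2, hence disc K = 4·358 = 1432 and O_K = ℤ[√358].
29 ∤ 1432, so 29 is unramified.
Legendre symbol by Euler's criterion: (358/29) ≡ 358^14 ≡ 28 (mod 29), i.e. (358/29) = -1.
Legendre symbol -1 ⇒ 29 is inert.

inert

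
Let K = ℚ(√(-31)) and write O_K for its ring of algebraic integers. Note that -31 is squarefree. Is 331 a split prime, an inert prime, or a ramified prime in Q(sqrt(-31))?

d = -31 ≡ 1 (mod 4), so O_K = ℤ[(1+√-31)/2] and disc(K) = d = -31.
Since gcd(331, -31) = 1 the prime 331 does not ramify.
Compute (-31/331) via Euler: 300^((331-1)/2) mod 331 = 330, so (-31/331) = -1.
Legendre symbol -1 ⇒ 331 is inert.

remains prime (inert)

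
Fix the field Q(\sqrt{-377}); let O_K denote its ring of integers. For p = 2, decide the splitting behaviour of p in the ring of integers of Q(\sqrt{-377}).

-377 mod 4 = 3, hence disc K = 4·(-377) = -1508 and O_K = ℤ[√-377].
2 divides disc(K) = -1508, so 2 ramifies.

ramifies in O_K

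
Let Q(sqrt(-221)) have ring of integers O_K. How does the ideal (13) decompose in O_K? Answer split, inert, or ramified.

d = -221 ≡ 3 (mod 4), so O_K = ℤ[√-221] and disc(K) = 4d = -884.
13 divides disc(K) = -884, so 13 ramifies.

ramified — (13) = 𝔭²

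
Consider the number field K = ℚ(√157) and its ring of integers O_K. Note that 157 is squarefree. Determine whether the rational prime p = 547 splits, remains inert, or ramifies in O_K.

d = 157 ≡ 1 (mod 4), so O_K = ℤ[(1+√157)/2] and disc(K) = d = 157.
547 ∤ 157, so 547 is unramified.
(157/547) = 157^273 mod 547 = 1, giving Legendre symbol 1.
(157/547) = 1, so 547 splits.

547 splits in O_K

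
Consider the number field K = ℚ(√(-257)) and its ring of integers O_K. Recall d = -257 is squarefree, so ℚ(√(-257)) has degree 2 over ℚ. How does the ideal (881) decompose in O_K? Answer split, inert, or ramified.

d = -257 ≡ 3 (mod 4), so O_K = ℤ[√-257] and disc(K) = 4d = -1028.
881 ∤ -1028, so 881 is unramified.
Legendre symbol by Euler's criterion: (-257/881) ≡ (-257)^440 ≡ 880 (mod 881), i.e. (-257/881) = -1.
Legendre symbol -1 ⇒ 881 is inert.

inert — (881) stays prime in O_K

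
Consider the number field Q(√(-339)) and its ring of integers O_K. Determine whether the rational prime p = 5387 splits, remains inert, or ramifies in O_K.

p splits

-339 mod 4 = 1, hence disc K = -339 and O_K = ℤ[(1+√-339)/2].
Since gcd(5387, -339) = 1 the prime 5387 does not ramify.
Legendre symbol by Euler's criterion: (-339/5387) ≡ (-339)^2693 ≡ 1 (mod 5387), i.e. (-339/5387) = 1.
(-339/5387) = 1, so 5387 splits.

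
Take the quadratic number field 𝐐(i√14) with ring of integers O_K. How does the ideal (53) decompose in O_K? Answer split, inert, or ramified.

d = -14 ≡ 2 (mod 4), so O_K = ℤ[√-14] and disc(K) = 4d = -56.
Since gcd(53, -56) = 1 the prime 53 does not ramify.
Compute (-14/53) via Euler: 39^((53-1)/2) mod 53 = 52, so (-14/53) = -1.
Legendre symbol -1 ⇒ 53 is inert.

inert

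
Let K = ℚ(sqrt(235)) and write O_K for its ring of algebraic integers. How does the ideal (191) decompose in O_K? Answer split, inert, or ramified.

inert — (191) stays prime in O_K

Since 235 ≢ 1 mod 4, the ring of integers is ℤ[√235] with discriminant 4·235 = 940.
Since gcd(191, 940) = 1 the prime 191 does not ramify.
Compute (235/191) via Euler: 44^((191-1)/2) mod 191 = 190, so (235/191) = -1.
(235/191) = -1, so 191 is inert.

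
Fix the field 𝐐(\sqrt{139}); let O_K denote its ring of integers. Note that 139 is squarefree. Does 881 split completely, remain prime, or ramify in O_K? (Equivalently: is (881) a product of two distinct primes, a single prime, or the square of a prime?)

Since 139 ≢ 1 mod 4, the ring of integers is ℤ[√139] with discriminant 4·139 = 556.
881 ∤ 556, so 881 is unramified.
Euler's criterion: 139^440 mod 881 = 1. Thus (139|881) = 1.
Legendre symbol 1 ⇒ 881 is split.

p splits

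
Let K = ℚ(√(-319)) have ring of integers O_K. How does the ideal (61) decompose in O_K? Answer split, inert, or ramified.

Since -319 ≡ 1 mod 4, the ring of integers is ℤ[(1+√-319)/2] with discriminant -319.
Since gcd(61, -319) = 1 the prime 61 does not ramify.
Euler's criterion: (-319)^30 mod 61 = 1. Thus (-319|61) = 1.
Legendre symbol 1 ⇒ 61 is split.

61 splits in O_K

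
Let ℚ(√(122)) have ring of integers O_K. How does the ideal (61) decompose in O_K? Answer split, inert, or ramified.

Since 122 ≢ 1 mod 4, the ring of integers is ℤ[√122] with discriminant 4·122 = 488.
disc(K) = 488 = 61·8, so p = 61 is ramified.

p ramifies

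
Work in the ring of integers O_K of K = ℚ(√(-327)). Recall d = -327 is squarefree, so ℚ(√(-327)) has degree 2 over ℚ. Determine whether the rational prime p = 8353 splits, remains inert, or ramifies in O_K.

-327 mod 4 = 1, hence disc K = -327 and O_K = ℤ[(1+√-327)/2].
Since gcd(8353, -327) = 1 the prime 8353 does not ramify.
(-327/8353) = 8026^4176 mod 8353 = 8352, giving Legendre symbol -1.
d is a non-residue mod p, hence 8353 remains inert in O_K.

p is inert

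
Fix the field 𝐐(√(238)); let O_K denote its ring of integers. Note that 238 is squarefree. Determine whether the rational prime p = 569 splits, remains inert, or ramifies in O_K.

splits completely

Since 238 ≢ 1 mod 4, the ring of integers is ℤ[√238] with discriminant 4·238 = 952.
disc(K) = 952 is not divisible by 569; 569 is unramified.
Compute (238/569) via Euler: 238^((569-1)/2) mod 569 = 1, so (238/569) = 1.
d is a quadratic residue mod p, hence 569 splits in O_K.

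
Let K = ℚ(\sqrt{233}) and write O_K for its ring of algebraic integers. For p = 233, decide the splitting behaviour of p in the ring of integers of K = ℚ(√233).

Since 233 ≡ 1 mod 4, the ring of integers is ℤ[(1+√233)/2] with discriminant 233.
disc(K) = 233 = 233·1, so p = 233 is ramified.

ramified — (233) = 𝔭²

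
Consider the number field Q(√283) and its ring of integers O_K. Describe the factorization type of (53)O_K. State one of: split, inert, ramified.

Since 283 ≢ 1 mod 4, the ring of integers is ℤ[√283] with discriminant 4·283 = 1132.
disc(K) = 1132 is not divisible by 53; 53 is unramified.
Compute (283/53) via Euler: 18^((53-1)/2) mod 53 = 52, so (283/53) = -1.
(283/53) = -1, so 53 is inert.

remains prime (inert)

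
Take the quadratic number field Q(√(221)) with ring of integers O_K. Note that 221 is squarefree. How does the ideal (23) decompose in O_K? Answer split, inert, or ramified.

remains prime (inert)

221 mod 4 = 1, hence disc K = 221 and O_K = ℤ[(1+√221)/2].
23 ∤ 221, so 23 is unramified.
(221/23) = 14^11 mod 23 = 22, giving Legendre symbol -1.
(221/23) = -1, so 23 is inert.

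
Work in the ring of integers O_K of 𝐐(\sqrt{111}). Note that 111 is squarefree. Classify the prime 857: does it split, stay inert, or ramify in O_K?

split

Since 111 ≢ 1 mod 4, the ring of integers is ℤ[√111] with discriminant 4·111 = 444.
disc(K) = 444 is not divisible by 857; 857 is unramified.
(111/857) = 111^428 mod 857 = 1, giving Legendre symbol 1.
d is a quadratic residue mod p, hence 857 splits in O_K.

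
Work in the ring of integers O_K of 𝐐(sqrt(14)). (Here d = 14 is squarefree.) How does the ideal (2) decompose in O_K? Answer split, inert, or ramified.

14 mod 4 = 2, hence disc K = 4·14 = 56 and O_K = ℤ[√14].
disc(K) = 56 = 2·28, so p = 2 is ramified.

ramified — (2) = 𝔭²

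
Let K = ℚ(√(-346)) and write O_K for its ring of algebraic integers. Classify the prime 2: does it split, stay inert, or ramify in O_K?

Since -346 ≢ 1 mod 4, the ring of integers is ℤ[√-346] with discriminant 4·(-346) = -1384.
Ramification test: 2 | -1384. The prime 2 ramifies in K.

ramified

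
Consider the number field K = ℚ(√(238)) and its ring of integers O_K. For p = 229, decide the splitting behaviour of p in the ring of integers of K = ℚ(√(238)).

split — (229) = 𝔭₁𝔭₂ with 𝔭₁ ≠ 𝔭₂

238 mod 4 = 2, hence disc K = 4·238 = 952 and O_K = ℤ[√238].
229 ∤ 952, so 229 is unramified.
Compute (238/229) via Euler: 9^((229-1)/2) mod 229 = 1, so (238/229) = 1.
Legendre symbol 1 ⇒ 229 is split.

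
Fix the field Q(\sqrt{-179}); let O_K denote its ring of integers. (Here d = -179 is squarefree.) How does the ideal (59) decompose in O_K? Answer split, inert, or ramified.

d = -179 ≡ 1 (mod 4), so O_K = ℤ[(1+√-179)/2] and disc(K) = d = -179.
59 ∤ -179, so 59 is unramified.
Legendre symbol by Euler's criterion: (-179/59) ≡ (-179)^29 ≡ 1 (mod 59), i.e. (-179/59) = 1.
d is a quadratic residue mod p, hence 59 splits in O_K.

splits completely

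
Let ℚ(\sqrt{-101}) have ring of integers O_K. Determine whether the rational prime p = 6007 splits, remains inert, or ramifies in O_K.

split

Since -101 ≢ 1 mod 4, the ring of integers is ℤ[√-101] with discriminant 4·(-101) = -404.
6007 ∤ -404, so 6007 is unramified.
(-101/6007) = 5906^3003 mod 6007 = 1, giving Legendre symbol 1.
Legendre symbol 1 ⇒ 6007 is split.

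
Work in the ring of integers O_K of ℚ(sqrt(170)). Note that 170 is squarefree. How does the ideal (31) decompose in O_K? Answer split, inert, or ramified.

inert — (31) stays prime in O_K

d = 170 ≡ 2 (mod 4), so O_K = ℤ[√170] and disc(K) = 4d = 680.
disc(K) = 680 is not divisible by 31; 31 is unramified.
Euler's criterion: 170^15 mod 31 = 30. Thus (170|31) = -1.
d is a non-residue mod p, hence 31 remains inert in O_K.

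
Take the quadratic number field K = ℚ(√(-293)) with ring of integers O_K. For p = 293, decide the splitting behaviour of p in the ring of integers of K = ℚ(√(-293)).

Since -293 ≢ 1 mod 4, the ring of integers is ℤ[√-293] with discriminant 4·(-293) = -1172.
disc(K) = -1172 = 293·(-4), so p = 293 is ramified.

ramified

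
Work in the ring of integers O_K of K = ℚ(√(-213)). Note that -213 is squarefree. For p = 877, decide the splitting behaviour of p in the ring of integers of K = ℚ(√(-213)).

Since -213 ≢ 1 mod 4, the ring of integers is ℤ[√-213] with discriminant 4·(-213) = -852.
877 ∤ -852, so 877 is unramified.
Legendre symbol by Euler's criterion: (-213/877) ≡ (-213)^438 ≡ 1 (mod 877), i.e. (-213/877) = 1.
(-213/877) = 1, so 877 splits.

splits completely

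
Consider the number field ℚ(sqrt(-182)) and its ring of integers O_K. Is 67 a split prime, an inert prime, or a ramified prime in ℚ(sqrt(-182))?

splits completely

d = -182 ≡ 2 (mod 4), so O_K = ℤ[√-182] and disc(K) = 4d = -728.
disc(K) = -728 is not divisible by 67; 67 is unramified.
(-182/67) = 19^33 mod 67 = 1, giving Legendre symbol 1.
(-182/67) = 1, so 67 splits.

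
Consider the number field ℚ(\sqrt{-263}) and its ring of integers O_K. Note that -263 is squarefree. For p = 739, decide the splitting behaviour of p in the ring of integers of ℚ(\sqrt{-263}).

inert

d = -263 ≡ 1 (mod 4), so O_K = ℤ[(1+√-263)/2] and disc(K) = d = -263.
739 ∤ -263, so 739 is unramified.
Euler's criterion: (-263)^369 mod 739 = 738. Thus (-263|739) = -1.
d is a non-residue mod p, hence 739 remains inert in O_K.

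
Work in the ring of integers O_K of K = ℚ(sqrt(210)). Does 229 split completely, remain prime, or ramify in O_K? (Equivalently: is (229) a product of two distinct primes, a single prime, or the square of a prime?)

Since 210 ≢ 1 mod 4, the ring of integers is ℤ[√210] with discriminant 4·210 = 840.
disc(K) = 840 is not divisible by 229; 229 is unramified.
(210/229) = 210^114 mod 229 = 1, giving Legendre symbol 1.
d is a quadratic residue mod p, hence 229 splits in O_K.

split — (229) = 𝔭₁𝔭₂ with 𝔭₁ ≠ 𝔭₂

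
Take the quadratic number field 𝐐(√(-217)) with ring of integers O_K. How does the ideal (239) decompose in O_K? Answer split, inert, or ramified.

splits completely

-217 mod 4 = 3, hence disc K = 4·(-217) = -868 and O_K = ℤ[√-217].
disc(K) = -868 is not divisible by 239; 239 is unramified.
Compute (-217/239) via Euler: 22^((239-1)/2) mod 239 = 1, so (-217/239) = 1.
(-217/239) = 1, so 239 splits.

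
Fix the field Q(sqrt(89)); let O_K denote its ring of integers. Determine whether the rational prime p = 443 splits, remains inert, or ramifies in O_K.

443 splits in O_K

89 mod 4 = 1, hence disc K = 89 and O_K = ℤ[(1+√89)/2].
disc(K) = 89 is not divisible by 443; 443 is unramified.
(89/443) = 89^221 mod 443 = 1, giving Legendre symbol 1.
(89/443) = 1, so 443 splits.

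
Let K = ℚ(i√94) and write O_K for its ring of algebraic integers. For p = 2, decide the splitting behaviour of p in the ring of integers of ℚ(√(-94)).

ramified — (2) = 𝔭²

Since -94 ≢ 1 mod 4, the ring of integers is ℤ[√-94] with discriminant 4·(-94) = -376.
disc(K) = -376 = 2·(-188), so p = 2 is ramified.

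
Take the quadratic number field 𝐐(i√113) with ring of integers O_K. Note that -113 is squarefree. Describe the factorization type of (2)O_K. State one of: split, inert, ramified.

d = -113 ≡ 3 (mod 4), so O_K = ℤ[√-113] and disc(K) = 4d = -452.
Ramification test: 2 | -452. The prime 2 ramifies in K.

ramifies in O_K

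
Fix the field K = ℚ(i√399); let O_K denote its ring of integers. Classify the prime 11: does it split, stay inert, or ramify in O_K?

Since -399 ≡ 1 mod 4, the ring of integers is ℤ[(1+√-399)/2] with discriminant -399.
disc(K) = -399 is not divisible by 11; 11 is unramified.
Legendre symbol by Euler's criterion: (-399/11) ≡ (-399)^5 ≡ 10 (mod 11), i.e. (-399/11) = -1.
d is a non-residue mod p, hence 11 remains inert in O_K.

remains prime (inert)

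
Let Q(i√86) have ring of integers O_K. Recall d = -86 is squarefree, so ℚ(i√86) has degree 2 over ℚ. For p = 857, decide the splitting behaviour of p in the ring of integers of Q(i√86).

857 splits in O_K

-86 mod 4 = 2, hence disc K = 4·(-86) = -344 and O_K = ℤ[√-86].
857 ∤ -344, so 857 is unramified.
(-86/857) = 771^428 mod 857 = 1, giving Legendre symbol 1.
(-86/857) = 1, so 857 splits.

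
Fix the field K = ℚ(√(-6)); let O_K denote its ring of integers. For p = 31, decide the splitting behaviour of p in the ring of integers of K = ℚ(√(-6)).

-6 mod 4 = 2, hence disc K = 4·(-6) = -24 and O_K = ℤ[√-6].
31 ∤ -24, so 31 is unramified.
Legendre symbol by Euler's criterion: (-6/31) ≡ (-6)^15 ≡ 1 (mod 31), i.e. (-6/31) = 1.
d is a quadratic residue mod p, hence 31 splits in O_K.

split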